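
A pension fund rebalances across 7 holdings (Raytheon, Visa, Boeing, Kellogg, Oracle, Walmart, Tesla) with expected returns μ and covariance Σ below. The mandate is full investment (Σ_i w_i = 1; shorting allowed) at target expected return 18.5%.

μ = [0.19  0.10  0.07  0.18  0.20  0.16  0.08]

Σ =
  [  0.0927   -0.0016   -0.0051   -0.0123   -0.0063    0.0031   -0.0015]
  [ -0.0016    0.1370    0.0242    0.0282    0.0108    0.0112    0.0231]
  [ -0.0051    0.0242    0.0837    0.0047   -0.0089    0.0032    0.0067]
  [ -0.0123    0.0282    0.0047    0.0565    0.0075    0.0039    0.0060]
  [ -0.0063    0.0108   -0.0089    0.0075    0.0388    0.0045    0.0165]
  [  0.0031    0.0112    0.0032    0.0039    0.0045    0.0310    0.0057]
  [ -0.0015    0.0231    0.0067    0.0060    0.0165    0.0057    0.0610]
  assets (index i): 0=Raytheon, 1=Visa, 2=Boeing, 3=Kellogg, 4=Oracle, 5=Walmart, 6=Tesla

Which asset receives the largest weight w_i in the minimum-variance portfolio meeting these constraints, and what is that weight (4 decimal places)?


Oracle (0.3717)

g=Σ⁻¹μ = [2.7590  -0.7959  1.5281  3.1361  5.3728  3.9544  -0.6184]
h=Σ⁻¹𝟙 = [14.5110  -3.1188  13.9611  15.7936  23.7414  23.9217  6.1873]
a=μᵀg=2.773873  b=𝟙ᵀg=15.336068  c=𝟙ᵀh=94.997264  D=ac−b²=28.315395
λ₁=(c·0.185−b)/D = (94.997264·0.185−15.336068)/28.315395 = 0.079053
λ₂=(a−b·0.185)/D = (2.773873−15.336068·0.185)/28.315395 = -0.002236
w* = 0.079053·g + -0.002236·h:
  w_0 = 0.079053·2.7590 + -0.002236·14.5110 = 0.1857  (Raytheon)
  w_1 = 0.079053·-0.7959 + -0.002236·-3.1188 = -0.0559  (Visa)
  w_2 = 0.079053·1.5281 + -0.002236·13.9611 = 0.0896  (Boeing)
  w_3 = 0.079053·3.1361 + -0.002236·15.7936 = 0.2126  (Kellogg)
  w_4 = 0.079053·5.3728 + -0.002236·23.7414 = 0.3717  (Oracle)
  w_5 = 0.079053·3.9544 + -0.002236·23.9217 = 0.2591  (Walmart)
  w_6 = 0.079053·-0.6184 + -0.002236·6.1873 = -0.0627  (Tesla)
Σw_i=1.0000  μᵀw=0.1850
σ²=wᵀΣw=λ₁·μ_p+λ₂ = 0.079053·0.185 + -0.002236 = 0.012389 ≈ 0.0124


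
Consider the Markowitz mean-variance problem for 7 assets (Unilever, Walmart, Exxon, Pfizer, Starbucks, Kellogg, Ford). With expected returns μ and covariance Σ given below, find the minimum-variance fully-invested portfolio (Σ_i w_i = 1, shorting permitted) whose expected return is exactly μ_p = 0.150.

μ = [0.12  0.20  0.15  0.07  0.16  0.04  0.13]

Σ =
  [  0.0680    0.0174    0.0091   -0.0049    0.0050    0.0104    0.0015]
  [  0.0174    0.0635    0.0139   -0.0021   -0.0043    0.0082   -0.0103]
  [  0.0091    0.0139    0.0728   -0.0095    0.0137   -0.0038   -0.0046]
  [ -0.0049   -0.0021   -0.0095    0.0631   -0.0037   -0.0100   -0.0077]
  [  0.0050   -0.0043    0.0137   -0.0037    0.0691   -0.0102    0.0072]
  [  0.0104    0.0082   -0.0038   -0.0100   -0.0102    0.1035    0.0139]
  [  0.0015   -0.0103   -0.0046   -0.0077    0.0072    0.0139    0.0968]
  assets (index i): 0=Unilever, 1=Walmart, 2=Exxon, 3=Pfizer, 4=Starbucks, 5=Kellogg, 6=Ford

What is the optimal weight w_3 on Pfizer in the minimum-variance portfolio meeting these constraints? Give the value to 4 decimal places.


0.1491

g=Σ⁻¹μ = [0.6829  3.1116  1.3353  1.8432  2.1619  0.2870  1.6715]
h=Σ⁻¹𝟙 = [8.5876  13.0416  11.7639  22.5455  13.8509  10.2042  11.4421]
a=μᵀg=1.608261  b=𝟙ᵀg=11.093372  c=𝟙ᵀh=91.435706  D=ac−b²=23.989627
λ₁=(c·0.150−b)/D = (91.435706·0.150−11.093372)/23.989627 = 0.109297
λ₂=(a−b·0.150)/D = (1.608261−11.093372·0.150)/23.989627 = -0.002324
w* = 0.109297·g + -0.002324·h:
  w_0 = 0.109297·0.6829 + -0.002324·8.5876 = 0.0547  (Unilever)
  w_1 = 0.109297·3.1116 + -0.002324·13.0416 = 0.3098  (Walmart)
  w_2 = 0.109297·1.3353 + -0.002324·11.7639 = 0.1186  (Exxon)
  w_3 = 0.109297·1.8432 + -0.002324·22.5455 = 0.1491  (Pfizer)
  w_4 = 0.109297·2.1619 + -0.002324·13.8509 = 0.2041  (Starbucks)
  w_5 = 0.109297·0.2870 + -0.002324·10.2042 = 0.0077  (Kellogg)
  w_6 = 0.109297·1.6715 + -0.002324·11.4421 = 0.1561  (Ford)
Σw_i=1.0000  μᵀw=0.1500
σ²=wᵀΣw=λ₁·μ_p+λ₂ = 0.109297·0.150 + -0.002324 = 0.014071 ≈ 0.0141


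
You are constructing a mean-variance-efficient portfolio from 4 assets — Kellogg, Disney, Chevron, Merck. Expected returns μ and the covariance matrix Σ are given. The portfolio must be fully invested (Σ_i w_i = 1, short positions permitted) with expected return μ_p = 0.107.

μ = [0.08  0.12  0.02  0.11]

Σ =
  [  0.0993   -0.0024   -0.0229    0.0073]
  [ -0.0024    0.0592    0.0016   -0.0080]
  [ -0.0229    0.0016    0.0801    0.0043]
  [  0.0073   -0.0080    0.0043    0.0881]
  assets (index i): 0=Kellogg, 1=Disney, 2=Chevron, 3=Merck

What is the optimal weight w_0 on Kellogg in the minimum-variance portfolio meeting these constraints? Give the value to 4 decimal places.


0.1634

p=Σ⁻¹μ = [0.8456  2.2354  0.3736  1.3633]
q=Σ⁻¹𝟙 = [13.2225  18.5269  15.2938  11.1910]
a=μᵀp=0.493333  b=𝟙ᵀp=4.817916  c=𝟙ᵀq=58.234211  D=ac−b²=5.516523
λ₁=(c·0.107−b)/D = (58.234211·0.107−4.817916)/5.516523 = 0.256166
λ₂=(a−b·0.107)/D = (0.493333−4.817916·0.107)/5.516523 = -0.004021
w* = 0.256166·p + -0.004021·q:
  w_0 = 0.256166·0.8456 + -0.004021·13.2225 = 0.1634  (Kellogg)
  w_1 = 0.256166·2.2354 + -0.004021·18.5269 = 0.4981  (Disney)
  w_2 = 0.256166·0.3736 + -0.004021·15.2938 = 0.0342  (Chevron)
  w_3 = 0.256166·1.3633 + -0.004021·11.1910 = 0.3042  (Merck)
Σw_i=1.0000  μᵀw=0.1070
σ²=wᵀΣw=λ₁·μ_p+λ₂ = 0.256166·0.107 + -0.004021 = 0.023388 ≈ 0.0234


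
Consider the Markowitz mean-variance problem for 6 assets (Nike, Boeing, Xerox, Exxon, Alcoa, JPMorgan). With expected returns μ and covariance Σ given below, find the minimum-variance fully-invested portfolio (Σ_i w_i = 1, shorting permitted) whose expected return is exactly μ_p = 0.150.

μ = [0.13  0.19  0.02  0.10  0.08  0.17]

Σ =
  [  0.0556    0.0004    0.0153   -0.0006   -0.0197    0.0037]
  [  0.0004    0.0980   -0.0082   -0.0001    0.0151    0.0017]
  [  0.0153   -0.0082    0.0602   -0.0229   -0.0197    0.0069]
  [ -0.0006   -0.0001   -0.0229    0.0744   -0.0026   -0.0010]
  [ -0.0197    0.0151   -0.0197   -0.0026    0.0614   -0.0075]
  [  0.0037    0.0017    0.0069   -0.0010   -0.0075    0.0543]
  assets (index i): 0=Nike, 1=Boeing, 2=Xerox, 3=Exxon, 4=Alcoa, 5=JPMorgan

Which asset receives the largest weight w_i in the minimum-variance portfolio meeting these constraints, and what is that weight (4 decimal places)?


JPMorgan (0.3444)

g=Σ⁻¹μ = [2.7774  1.5592  1.0183  1.8153  2.5997  3.1558]
h=Σ⁻¹𝟙 = [20.6694  7.1254  30.8200  24.5448  34.2997  18.0579]
a=μᵀg=1.603655  b=𝟙ᵀg=12.925538  c=𝟙ᵀh=135.517122  D=ac−b²=50.253187
λ₁=(c·0.150−b)/D = (135.517122·0.150−12.925538)/50.253187 = 0.147295
λ₂=(a−b·0.150)/D = (1.603655−12.925538·0.150)/50.253187 = -0.006670
w* = 0.147295·g + -0.006670·h:
  w_0 = 0.147295·2.7774 + -0.006670·20.6694 = 0.2712  (Nike)
  w_1 = 0.147295·1.5592 + -0.006670·7.1254 = 0.1821  (Boeing)
  w_2 = 0.147295·1.0183 + -0.006670·30.8200 = -0.0556  (Xerox)
  w_3 = 0.147295·1.8153 + -0.006670·24.5448 = 0.1037  (Exxon)
  w_4 = 0.147295·2.5997 + -0.006670·34.2997 = 0.1541  (Alcoa)
  w_5 = 0.147295·3.1558 + -0.006670·18.0579 = 0.3444  (JPMorgan)
Σw_i=1.0000  μᵀw=0.1500
σ²=wᵀΣw=λ₁·μ_p+λ₂ = 0.147295·0.150 + -0.006670 = 0.015424 ≈ 0.0154


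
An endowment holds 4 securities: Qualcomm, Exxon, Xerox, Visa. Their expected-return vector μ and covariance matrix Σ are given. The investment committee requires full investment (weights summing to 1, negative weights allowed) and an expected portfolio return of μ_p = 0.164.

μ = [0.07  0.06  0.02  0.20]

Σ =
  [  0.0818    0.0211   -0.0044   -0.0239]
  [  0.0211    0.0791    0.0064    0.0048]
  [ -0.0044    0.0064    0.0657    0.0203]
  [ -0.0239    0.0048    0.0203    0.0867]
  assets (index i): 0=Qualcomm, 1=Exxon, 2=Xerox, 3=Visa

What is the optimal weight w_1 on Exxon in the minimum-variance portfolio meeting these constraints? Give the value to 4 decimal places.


p=Σ⁻¹μ = [1.6136  0.1944  -0.4887  2.8553]
q=Σ⁻¹𝟙 = [14.6808  7.0258  11.6697  12.4596]
a=μᵀp=0.685891  b=𝟙ᵀp=4.174528  c=𝟙ᵀq=45.835953  D=ac−b²=14.011782
λ₁=(c·0.164−b)/D = (45.835953·0.164−4.174528)/14.011782 = 0.238554
λ₂=(a−b·0.164)/D = (0.685891−4.174528·0.164)/14.011782 = 0.000091
w* = 0.238554·p + 0.000091·q:
  w_0 = 0.238554·1.6136 + 0.000091·14.6808 = 0.3862  (Qualcomm)
  w_1 = 0.238554·0.1944 + 0.000091·7.0258 = 0.0470  (Exxon)
  w_2 = 0.238554·-0.4887 + 0.000091·11.6697 = -0.1155  (Xerox)
  w_3 = 0.238554·2.8553 + 0.000091·12.4596 = 0.6823  (Visa)
Σw_i=1.0000  μᵀw=0.1640
σ²=wᵀΣw=λ₁·μ_p+λ₂ = 0.238554·0.164 + 0.000091 = 0.039213 ≈ 0.0392

0.0470


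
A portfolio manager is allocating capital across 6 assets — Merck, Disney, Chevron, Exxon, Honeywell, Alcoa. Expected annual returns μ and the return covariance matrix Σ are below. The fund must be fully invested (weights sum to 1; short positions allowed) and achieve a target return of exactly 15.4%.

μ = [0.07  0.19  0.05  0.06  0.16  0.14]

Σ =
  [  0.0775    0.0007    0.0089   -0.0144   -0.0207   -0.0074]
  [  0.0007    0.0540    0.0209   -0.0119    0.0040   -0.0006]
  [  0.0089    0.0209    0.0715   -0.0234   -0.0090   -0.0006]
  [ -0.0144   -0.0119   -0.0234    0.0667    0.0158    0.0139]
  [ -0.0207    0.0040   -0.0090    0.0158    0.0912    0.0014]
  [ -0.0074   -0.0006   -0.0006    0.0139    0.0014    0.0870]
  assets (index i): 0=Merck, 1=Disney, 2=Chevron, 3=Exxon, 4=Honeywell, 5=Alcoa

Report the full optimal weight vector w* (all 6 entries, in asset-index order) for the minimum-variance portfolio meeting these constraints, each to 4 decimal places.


0.1610  0.4430  -0.0572  0.0748  0.1977  0.1806

g=Σ⁻¹μ = [1.7042  3.6263  0.0512  1.1909  1.7569  1.5610]
h=Σ⁻¹𝟙 = [19.3104  16.3614  15.8629  22.7949  12.1004  9.5223]
a=μᵀg=1.381938  b=𝟙ᵀg=9.890430  c=𝟙ᵀh=95.952364  D=ac−b²=34.779625
λ₁=(c·0.154−b)/D = (95.952364·0.154−9.890430)/34.779625 = 0.140491
λ₂=(a−b·0.154)/D = (1.381938−9.890430·0.154)/34.779625 = -0.004060
w* = 0.140491·g + -0.004060·h:
  w_0 = 0.140491·1.7042 + -0.004060·19.3104 = 0.1610  (Merck)
  w_1 = 0.140491·3.6263 + -0.004060·16.3614 = 0.4430  (Disney)
  w_2 = 0.140491·0.0512 + -0.004060·15.8629 = -0.0572  (Chevron)
  w_3 = 0.140491·1.1909 + -0.004060·22.7949 = 0.0748  (Exxon)
  w_4 = 0.140491·1.7569 + -0.004060·12.1004 = 0.1977  (Honeywell)
  w_5 = 0.140491·1.5610 + -0.004060·9.5223 = 0.1806  (Alcoa)
Σw_i=1.0000  μᵀw=0.1540
σ²=wᵀΣw=λ₁·μ_p+λ₂ = 0.140491·0.154 + -0.004060 = 0.017576 ≈ 0.0176


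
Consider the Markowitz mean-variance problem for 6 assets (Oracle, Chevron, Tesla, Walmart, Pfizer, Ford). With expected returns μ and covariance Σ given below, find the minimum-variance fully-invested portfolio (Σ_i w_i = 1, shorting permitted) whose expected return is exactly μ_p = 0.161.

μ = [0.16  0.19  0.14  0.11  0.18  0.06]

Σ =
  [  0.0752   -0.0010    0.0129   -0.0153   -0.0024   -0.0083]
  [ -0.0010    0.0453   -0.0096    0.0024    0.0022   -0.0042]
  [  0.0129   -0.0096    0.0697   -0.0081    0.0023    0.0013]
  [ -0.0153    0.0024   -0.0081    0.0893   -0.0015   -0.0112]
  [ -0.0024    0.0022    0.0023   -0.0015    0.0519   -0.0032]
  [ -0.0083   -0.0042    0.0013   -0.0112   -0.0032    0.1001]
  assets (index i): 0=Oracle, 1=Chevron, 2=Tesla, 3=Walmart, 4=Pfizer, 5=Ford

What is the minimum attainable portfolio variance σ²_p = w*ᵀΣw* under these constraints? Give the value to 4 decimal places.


0.0106

x=Σ⁻¹μ = [2.4476  4.5809  2.2766  1.9542  3.4225  1.2930]
y=Σ⁻¹𝟙 = [16.6347  25.3045  15.8032  16.9825  19.6646  14.7546]
a=μᵀx=2.489306  b=𝟙ᵀx=15.974849  c=𝟙ᵀy=109.144167  D=ac−b²=16.497418
λ₁=(c·0.161−b)/D = (109.144167·0.161−15.974849)/16.497418 = 0.096825
λ₂=(a−b·0.161)/D = (2.489306−15.974849·0.161)/16.497418 = -0.005010
w* = 0.096825·x + -0.005010·y:
  w_0 = 0.096825·2.4476 + -0.005010·16.6347 = 0.1537  (Oracle)
  w_1 = 0.096825·4.5809 + -0.005010·25.3045 = 0.3168  (Chevron)
  w_2 = 0.096825·2.2766 + -0.005010·15.8032 = 0.1413  (Tesla)
  w_3 = 0.096825·1.9542 + -0.005010·16.9825 = 0.1041  (Walmart)
  w_4 = 0.096825·3.4225 + -0.005010·19.6646 = 0.2329  (Pfizer)
  w_5 = 0.096825·1.2930 + -0.005010·14.7546 = 0.0513  (Ford)
Σw_i=1.0000  μᵀw=0.1610
σ²=wᵀΣw=λ₁·μ_p+λ₂ = 0.096825·0.161 + -0.005010 = 0.010579 ≈ 0.0106


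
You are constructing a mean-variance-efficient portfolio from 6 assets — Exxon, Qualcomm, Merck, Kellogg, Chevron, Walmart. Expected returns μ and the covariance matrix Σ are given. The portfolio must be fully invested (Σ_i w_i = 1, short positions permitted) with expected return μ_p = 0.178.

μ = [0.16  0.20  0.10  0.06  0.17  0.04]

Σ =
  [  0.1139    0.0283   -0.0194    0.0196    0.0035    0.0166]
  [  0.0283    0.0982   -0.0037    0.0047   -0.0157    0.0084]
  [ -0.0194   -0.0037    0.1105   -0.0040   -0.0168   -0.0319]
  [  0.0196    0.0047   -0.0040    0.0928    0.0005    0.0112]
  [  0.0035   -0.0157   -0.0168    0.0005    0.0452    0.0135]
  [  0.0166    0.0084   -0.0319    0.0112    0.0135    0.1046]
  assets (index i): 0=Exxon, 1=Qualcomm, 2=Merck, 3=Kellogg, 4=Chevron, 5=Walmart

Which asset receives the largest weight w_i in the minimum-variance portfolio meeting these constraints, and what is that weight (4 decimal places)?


u=Σ⁻¹μ = [0.8425  2.7202  1.9452  0.3996  5.3937  -0.1154]
v=Σ⁻¹𝟙 = [4.8865  13.1644  17.6595  8.6766  30.3153  8.2716]
a=μᵀu=1.809652  b=𝟙ᵀu=11.185726  c=𝟙ᵀv=82.973862  D=ac−b²=25.033311
λ₁=(c·0.178−b)/D = (82.973862·0.178−11.185726)/25.033311 = 0.143154
λ₂=(a−b·0.178)/D = (1.809652−11.185726·0.178)/25.033311 = -0.007247
w* = 0.143154·u + -0.007247·v:
  w_0 = 0.143154·0.8425 + -0.007247·4.8865 = 0.0852  (Exxon)
  w_1 = 0.143154·2.7202 + -0.007247·13.1644 = 0.2940  (Qualcomm)
  w_2 = 0.143154·1.9452 + -0.007247·17.6595 = 0.1505  (Merck)
  w_3 = 0.143154·0.3996 + -0.007247·8.6766 = -0.0057  (Kellogg)
  w_4 = 0.143154·5.3937 + -0.007247·30.3153 = 0.5524  (Chevron)
  w_5 = 0.143154·-0.1154 + -0.007247·8.2716 = -0.0765  (Walmart)
Σw_i=1.0000  μᵀw=0.1780
σ²=wᵀΣw=λ₁·μ_p+λ₂ = 0.143154·0.178 + -0.007247 = 0.018235 ≈ 0.0182

Chevron (0.5524)


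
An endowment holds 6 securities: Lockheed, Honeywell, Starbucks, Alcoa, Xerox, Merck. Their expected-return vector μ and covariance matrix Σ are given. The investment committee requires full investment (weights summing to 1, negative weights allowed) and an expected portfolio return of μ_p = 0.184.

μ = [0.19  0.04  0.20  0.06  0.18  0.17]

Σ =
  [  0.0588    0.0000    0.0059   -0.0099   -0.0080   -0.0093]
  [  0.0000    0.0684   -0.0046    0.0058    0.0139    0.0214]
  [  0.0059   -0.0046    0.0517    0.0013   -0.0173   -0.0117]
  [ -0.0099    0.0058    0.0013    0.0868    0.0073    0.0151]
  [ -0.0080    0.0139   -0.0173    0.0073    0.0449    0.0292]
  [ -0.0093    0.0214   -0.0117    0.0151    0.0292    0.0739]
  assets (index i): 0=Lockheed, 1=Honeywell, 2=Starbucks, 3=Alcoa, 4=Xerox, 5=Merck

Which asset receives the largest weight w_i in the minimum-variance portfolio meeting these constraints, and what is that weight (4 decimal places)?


g=Σ⁻¹μ = [3.7692  -0.7464  5.7422  0.3234  6.1614  1.3994]
h=Σ⁻¹𝟙 = [20.5356  8.2506  28.5062  9.5933  29.8947  4.4676]
a=μᵀg=3.201078  b=𝟙ᵀg=16.649174  c=𝟙ᵀh=101.248092  D=ac−b²=46.908016
λ₁=(c·0.184−b)/D = (101.248092·0.184−16.649174)/46.908016 = 0.042220
λ₂=(a−b·0.184)/D = (3.201078−16.649174·0.184)/46.908016 = 0.002934
w* = 0.042220·g + 0.002934·h:
  w_0 = 0.042220·3.7692 + 0.002934·20.5356 = 0.2194  (Lockheed)
  w_1 = 0.042220·-0.7464 + 0.002934·8.2506 = -0.0073  (Honeywell)
  w_2 = 0.042220·5.7422 + 0.002934·28.5062 = 0.3261  (Starbucks)
  w_3 = 0.042220·0.3234 + 0.002934·9.5933 = 0.0418  (Alcoa)
  w_4 = 0.042220·6.1614 + 0.002934·29.8947 = 0.3478  (Xerox)
  w_5 = 0.042220·1.3994 + 0.002934·4.4676 = 0.0722  (Merck)
Σw_i=1.0000  μᵀw=0.1840
σ²=wᵀΣw=λ₁·μ_p+λ₂ = 0.042220·0.184 + 0.002934 = 0.010703 ≈ 0.0107

Xerox (0.3478)


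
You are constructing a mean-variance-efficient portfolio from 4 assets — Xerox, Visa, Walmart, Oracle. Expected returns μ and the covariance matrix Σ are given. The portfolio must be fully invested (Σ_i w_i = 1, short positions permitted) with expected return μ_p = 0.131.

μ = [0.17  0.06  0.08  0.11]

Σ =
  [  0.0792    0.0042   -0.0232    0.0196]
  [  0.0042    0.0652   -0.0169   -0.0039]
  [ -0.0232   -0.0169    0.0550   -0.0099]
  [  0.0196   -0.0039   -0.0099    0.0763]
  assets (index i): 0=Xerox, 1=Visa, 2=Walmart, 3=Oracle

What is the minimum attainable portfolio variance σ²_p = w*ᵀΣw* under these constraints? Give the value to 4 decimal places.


0.0229

g=Σ⁻¹μ = [2.7259  1.6886  3.3505  1.2625]
h=Σ⁻¹𝟙 = [18.3307  24.3352  35.9670  14.3080]
a=μᵀg=0.971643  b=𝟙ᵀg=9.027568  c=𝟙ᵀh=92.940883  D=ac−b²=8.808343
λ₁=(c·0.131−b)/D = (92.940883·0.131−9.027568)/8.808343 = 0.357353
λ₂=(a−b·0.131)/D = (0.971643−9.027568·0.131)/8.808343 = -0.023951
w* = 0.357353·g + -0.023951·h:
  w_0 = 0.357353·2.7259 + -0.023951·18.3307 = 0.5351  (Xerox)
  w_1 = 0.357353·1.6886 + -0.023951·24.3352 = 0.0206  (Visa)
  w_2 = 0.357353·3.3505 + -0.023951·35.9670 = 0.3359  (Walmart)
  w_3 = 0.357353·1.2625 + -0.023951·14.3080 = 0.1085  (Oracle)
Σw_i=1.0000  μᵀw=0.1310
σ²=wᵀΣw=λ₁·μ_p+λ₂ = 0.357353·0.131 + -0.023951 = 0.022862 ≈ 0.0229


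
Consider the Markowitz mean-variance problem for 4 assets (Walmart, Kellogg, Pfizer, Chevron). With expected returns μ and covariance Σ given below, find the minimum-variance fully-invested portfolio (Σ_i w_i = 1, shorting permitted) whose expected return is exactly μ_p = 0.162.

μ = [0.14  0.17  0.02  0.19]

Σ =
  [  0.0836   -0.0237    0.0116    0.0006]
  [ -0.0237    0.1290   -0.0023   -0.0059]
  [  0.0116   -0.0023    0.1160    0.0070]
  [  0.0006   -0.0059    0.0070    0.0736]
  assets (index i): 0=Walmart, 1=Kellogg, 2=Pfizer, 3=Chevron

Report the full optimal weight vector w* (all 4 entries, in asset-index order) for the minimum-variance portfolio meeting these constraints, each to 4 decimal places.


0.3247  0.2660  0.0379  0.3714

p=Σ⁻¹μ = [2.2022  1.8441  -0.1759  2.7281]
q=Σ⁻¹𝟙 = [14.0899  11.0864  6.6028  13.7328]
a=μᵀp=1.136631  b=𝟙ᵀp=6.598558  c=𝟙ᵀq=45.511882  D=ac−b²=8.189259
λ₁=(c·0.162−b)/D = (45.511882·0.162−6.598558)/8.189259 = 0.094559
λ₂=(a−b·0.162)/D = (1.136631−6.598558·0.162)/8.189259 = 0.008263
w* = 0.094559·p + 0.008263·q:
  w_0 = 0.094559·2.2022 + 0.008263·14.0899 = 0.3247  (Walmart)
  w_1 = 0.094559·1.8441 + 0.008263·11.0864 = 0.2660  (Kellogg)
  w_2 = 0.094559·-0.1759 + 0.008263·6.6028 = 0.0379  (Pfizer)
  w_3 = 0.094559·2.7281 + 0.008263·13.7328 = 0.3714  (Chevron)
Σw_i=1.0000  μᵀw=0.1620
σ²=wᵀΣw=λ₁·μ_p+λ₂ = 0.094559·0.162 + 0.008263 = 0.023581 ≈ 0.0236


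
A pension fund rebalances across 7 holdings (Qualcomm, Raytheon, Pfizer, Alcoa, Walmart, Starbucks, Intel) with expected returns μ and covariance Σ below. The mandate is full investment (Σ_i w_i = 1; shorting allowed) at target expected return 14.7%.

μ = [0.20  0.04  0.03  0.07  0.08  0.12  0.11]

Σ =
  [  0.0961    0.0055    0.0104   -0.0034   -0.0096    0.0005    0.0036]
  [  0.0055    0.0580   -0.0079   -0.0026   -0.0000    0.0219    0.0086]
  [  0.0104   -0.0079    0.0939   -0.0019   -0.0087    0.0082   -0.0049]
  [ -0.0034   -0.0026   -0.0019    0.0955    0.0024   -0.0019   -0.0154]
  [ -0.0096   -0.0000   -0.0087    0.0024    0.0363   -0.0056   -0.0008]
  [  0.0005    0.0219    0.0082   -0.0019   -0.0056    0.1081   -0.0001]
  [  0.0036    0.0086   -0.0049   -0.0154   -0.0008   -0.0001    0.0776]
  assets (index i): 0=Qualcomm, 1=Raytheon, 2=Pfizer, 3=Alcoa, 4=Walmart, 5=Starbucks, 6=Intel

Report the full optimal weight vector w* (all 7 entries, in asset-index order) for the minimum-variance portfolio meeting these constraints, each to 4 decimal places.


g=Σ⁻¹μ = [2.3317  -0.1620  0.3225  1.0220  3.0635  1.2858  1.5837]
h=Σ⁻¹𝟙 = [11.4205  13.7038  14.1280  13.1831  34.5465  7.3849  14.7121]
a=μᵀg=1.114658  b=𝟙ᵀg=9.447142  c=𝟙ᵀh=109.078885  D=ac−b²=32.337182
λ₁=(c·0.147−b)/D = (109.078885·0.147−9.447142)/32.337182 = 0.203711
λ₂=(a−b·0.147)/D = (1.114658−9.447142·0.147)/32.337182 = -0.008475
w* = 0.203711·g + -0.008475·h:
  w_0 = 0.203711·2.3317 + -0.008475·11.4205 = 0.3782  (Qualcomm)
  w_1 = 0.203711·-0.1620 + -0.008475·13.7038 = -0.1492  (Raytheon)
  w_2 = 0.203711·0.3225 + -0.008475·14.1280 = -0.0540  (Pfizer)
  w_3 = 0.203711·1.0220 + -0.008475·13.1831 = 0.0965  (Alcoa)
  w_4 = 0.203711·3.0635 + -0.008475·34.5465 = 0.3313  (Walmart)
  w_5 = 0.203711·1.2858 + -0.008475·7.3849 = 0.1993  (Starbucks)
  w_6 = 0.203711·1.5837 + -0.008475·14.7121 = 0.1979  (Intel)
Σw_i=1.0000  μᵀw=0.1470
σ²=wᵀΣw=λ₁·μ_p+λ₂ = 0.203711·0.147 + -0.008475 = 0.021470 ≈ 0.0215

0.3782  -0.1492  -0.0540  0.0965  0.3313  0.1993  0.1979


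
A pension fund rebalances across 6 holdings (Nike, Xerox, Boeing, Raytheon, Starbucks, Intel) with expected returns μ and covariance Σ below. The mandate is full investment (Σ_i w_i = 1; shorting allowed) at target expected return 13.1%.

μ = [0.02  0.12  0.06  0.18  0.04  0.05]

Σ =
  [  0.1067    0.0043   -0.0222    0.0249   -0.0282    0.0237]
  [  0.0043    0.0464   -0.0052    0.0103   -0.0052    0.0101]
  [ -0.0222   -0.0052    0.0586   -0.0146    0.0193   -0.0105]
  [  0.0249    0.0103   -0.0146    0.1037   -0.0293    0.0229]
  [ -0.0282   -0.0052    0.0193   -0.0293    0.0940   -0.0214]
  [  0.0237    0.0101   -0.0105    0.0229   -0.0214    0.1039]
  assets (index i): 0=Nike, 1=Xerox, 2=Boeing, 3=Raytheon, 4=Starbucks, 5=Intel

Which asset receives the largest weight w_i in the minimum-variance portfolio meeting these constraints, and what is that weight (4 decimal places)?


Xerox (0.4187)

g=Σ⁻¹μ = [0.1739  2.3909  1.4940  1.8991  0.9253  0.1321]
h=Σ⁻¹𝟙 = [13.3418  20.6353  22.6298  10.4020  16.1772  7.9017]
a=μᵀg=0.765489  b=𝟙ᵀg=7.015396  c=𝟙ᵀh=91.087840  D=ac−b²=20.510947
λ₁=(c·0.131−b)/D = (91.087840·0.131−7.015396)/20.510947 = 0.239731
λ₂=(a−b·0.131)/D = (0.765489−7.015396·0.131)/20.510947 = -0.007485
w* = 0.239731·g + -0.007485·h:
  w_0 = 0.239731·0.1739 + -0.007485·13.3418 = -0.0582  (Nike)
  w_1 = 0.239731·2.3909 + -0.007485·20.6353 = 0.4187  (Xerox)
  w_2 = 0.239731·1.4940 + -0.007485·22.6298 = 0.1888  (Boeing)
  w_3 = 0.239731·1.8991 + -0.007485·10.4020 = 0.3774  (Raytheon)
  w_4 = 0.239731·0.9253 + -0.007485·16.1772 = 0.1007  (Starbucks)
  w_5 = 0.239731·0.1321 + -0.007485·7.9017 = -0.0275  (Intel)
Σw_i=1.0000  μᵀw=0.1310
σ²=wᵀΣw=λ₁·μ_p+λ₂ = 0.239731·0.131 + -0.007485 = 0.023920 ≈ 0.0239


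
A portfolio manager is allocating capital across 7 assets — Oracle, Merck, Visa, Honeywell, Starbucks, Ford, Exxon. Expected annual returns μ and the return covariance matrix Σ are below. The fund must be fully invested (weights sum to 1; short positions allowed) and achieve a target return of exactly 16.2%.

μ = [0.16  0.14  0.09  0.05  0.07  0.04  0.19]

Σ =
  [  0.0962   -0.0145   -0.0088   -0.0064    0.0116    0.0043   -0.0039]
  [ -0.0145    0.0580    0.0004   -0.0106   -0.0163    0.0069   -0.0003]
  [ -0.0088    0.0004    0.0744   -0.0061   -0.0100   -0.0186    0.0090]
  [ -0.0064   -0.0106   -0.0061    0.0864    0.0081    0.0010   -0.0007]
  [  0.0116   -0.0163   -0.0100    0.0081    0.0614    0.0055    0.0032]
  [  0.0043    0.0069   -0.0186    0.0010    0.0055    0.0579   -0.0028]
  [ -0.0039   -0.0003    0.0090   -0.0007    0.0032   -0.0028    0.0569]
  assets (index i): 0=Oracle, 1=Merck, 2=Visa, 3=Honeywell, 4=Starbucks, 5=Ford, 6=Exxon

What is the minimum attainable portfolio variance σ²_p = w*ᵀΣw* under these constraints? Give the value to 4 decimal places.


p=Σ⁻¹μ = [2.3423  3.5800  1.5194  1.1758  1.5206  0.5701  3.2353]
q=Σ⁻¹𝟙 = [14.9242  27.0813  21.7678  15.6027  19.6866  18.5283  15.2939]
a=μᵀp=1.815466  b=𝟙ᵀp=13.943518  c=𝟙ᵀq=132.884770  D=ac−b²=46.826053
λ₁=(c·0.162−b)/D = (132.884770·0.162−13.943518)/46.826053 = 0.161957
λ₂=(a−b·0.162)/D = (1.815466−13.943518·0.162)/46.826053 = -0.009469
w* = 0.161957·p + -0.009469·q:
  w_0 = 0.161957·2.3423 + -0.009469·14.9242 = 0.2380  (Oracle)
  w_1 = 0.161957·3.5800 + -0.009469·27.0813 = 0.3234  (Merck)
  w_2 = 0.161957·1.5194 + -0.009469·21.7678 = 0.0400  (Visa)
  w_3 = 0.161957·1.1758 + -0.009469·15.6027 = 0.0427  (Honeywell)
  w_4 = 0.161957·1.5206 + -0.009469·19.6866 = 0.0599  (Starbucks)
  w_5 = 0.161957·0.5701 + -0.009469·18.5283 = -0.0831  (Ford)
  w_6 = 0.161957·3.2353 + -0.009469·15.2939 = 0.3792  (Exxon)
Σw_i=1.0000  μᵀw=0.1620
σ²=wᵀΣw=λ₁·μ_p+λ₂ = 0.161957·0.162 + -0.009469 = 0.016768 ≈ 0.0168

0.0168


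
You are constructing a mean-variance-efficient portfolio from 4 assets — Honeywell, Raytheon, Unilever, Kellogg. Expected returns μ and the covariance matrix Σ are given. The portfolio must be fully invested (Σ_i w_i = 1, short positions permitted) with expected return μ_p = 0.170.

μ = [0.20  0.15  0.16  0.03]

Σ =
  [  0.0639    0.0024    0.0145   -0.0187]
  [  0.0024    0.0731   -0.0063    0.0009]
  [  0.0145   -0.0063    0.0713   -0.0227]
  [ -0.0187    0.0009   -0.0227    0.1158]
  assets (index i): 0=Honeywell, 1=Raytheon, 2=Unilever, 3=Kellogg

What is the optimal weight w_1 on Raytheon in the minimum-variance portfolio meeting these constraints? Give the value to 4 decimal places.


u=Σ⁻¹μ = [2.8823  2.1337  2.2097  1.1411]
v=Σ⁻¹𝟙 = [15.5026  14.4342  16.7009  14.3007]
a=μᵀu=1.284301  b=𝟙ᵀu=8.366813  c=𝟙ᵀv=60.938362  D=ac−b²=8.259649
λ₁=(c·0.170−b)/D = (60.938362·0.170−8.366813)/8.259649 = 0.241258
λ₂=(a−b·0.170)/D = (1.284301−8.366813·0.170)/8.259649 = -0.016715
w* = 0.241258·u + -0.016715·v:
  w_0 = 0.241258·2.8823 + -0.016715·15.5026 = 0.4362  (Honeywell)
  w_1 = 0.241258·2.1337 + -0.016715·14.4342 = 0.2735  (Raytheon)
  w_2 = 0.241258·2.2097 + -0.016715·16.7009 = 0.2540  (Unilever)
  w_3 = 0.241258·1.1411 + -0.016715·14.3007 = 0.0363  (Kellogg)
Σw_i=1.0000  μᵀw=0.1700
σ²=wᵀΣw=λ₁·μ_p+λ₂ = 0.241258·0.170 + -0.016715 = 0.024299 ≈ 0.0243

0.2735


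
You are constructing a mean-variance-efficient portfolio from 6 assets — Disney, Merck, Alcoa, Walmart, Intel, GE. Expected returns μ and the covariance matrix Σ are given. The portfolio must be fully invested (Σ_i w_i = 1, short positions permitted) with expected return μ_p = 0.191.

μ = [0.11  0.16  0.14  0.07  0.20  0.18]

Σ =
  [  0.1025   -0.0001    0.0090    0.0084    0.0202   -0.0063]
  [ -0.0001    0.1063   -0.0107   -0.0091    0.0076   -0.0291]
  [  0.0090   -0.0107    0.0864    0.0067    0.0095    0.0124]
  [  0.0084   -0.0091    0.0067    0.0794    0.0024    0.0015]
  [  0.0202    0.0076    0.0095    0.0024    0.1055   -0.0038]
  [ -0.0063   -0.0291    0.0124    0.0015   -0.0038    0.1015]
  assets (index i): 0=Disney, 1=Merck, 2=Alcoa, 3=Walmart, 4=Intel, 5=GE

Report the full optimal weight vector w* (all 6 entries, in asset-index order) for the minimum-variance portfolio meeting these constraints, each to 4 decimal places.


-0.0066  0.2926  0.1298  -0.1343  0.3405  0.3780

p=Σ⁻¹μ = [0.7350  2.2391  1.2462  0.8641  1.5466  2.3538]
q=Σ⁻¹𝟙 = [7.5450  14.6010  9.0121  12.2621  6.3767  13.4631]
a=μᵀp=1.407075  b=𝟙ᵀp=8.984852  c=𝟙ᵀq=63.260008  D=ac−b²=8.284007
λ₁=(c·0.191−b)/D = (63.260008·0.191−8.984852)/8.284007 = 0.373951
λ₂=(a−b·0.191)/D = (1.407075−8.984852·0.191)/8.284007 = -0.037305
w* = 0.373951·p + -0.037305·q:
  w_0 = 0.373951·0.7350 + -0.037305·7.5450 = -0.0066  (Disney)
  w_1 = 0.373951·2.2391 + -0.037305·14.6010 = 0.2926  (Merck)
  w_2 = 0.373951·1.2462 + -0.037305·9.0121 = 0.1298  (Alcoa)
  w_3 = 0.373951·0.8641 + -0.037305·12.2621 = -0.1343  (Walmart)
  w_4 = 0.373951·1.5466 + -0.037305·6.3767 = 0.3405  (Intel)
  w_5 = 0.373951·2.3538 + -0.037305·13.4631 = 0.3780  (GE)
Σw_i=1.0000  μᵀw=0.1910
σ²=wᵀΣw=λ₁·μ_p+λ₂ = 0.373951·0.191 + -0.037305 = 0.034120 ≈ 0.0341


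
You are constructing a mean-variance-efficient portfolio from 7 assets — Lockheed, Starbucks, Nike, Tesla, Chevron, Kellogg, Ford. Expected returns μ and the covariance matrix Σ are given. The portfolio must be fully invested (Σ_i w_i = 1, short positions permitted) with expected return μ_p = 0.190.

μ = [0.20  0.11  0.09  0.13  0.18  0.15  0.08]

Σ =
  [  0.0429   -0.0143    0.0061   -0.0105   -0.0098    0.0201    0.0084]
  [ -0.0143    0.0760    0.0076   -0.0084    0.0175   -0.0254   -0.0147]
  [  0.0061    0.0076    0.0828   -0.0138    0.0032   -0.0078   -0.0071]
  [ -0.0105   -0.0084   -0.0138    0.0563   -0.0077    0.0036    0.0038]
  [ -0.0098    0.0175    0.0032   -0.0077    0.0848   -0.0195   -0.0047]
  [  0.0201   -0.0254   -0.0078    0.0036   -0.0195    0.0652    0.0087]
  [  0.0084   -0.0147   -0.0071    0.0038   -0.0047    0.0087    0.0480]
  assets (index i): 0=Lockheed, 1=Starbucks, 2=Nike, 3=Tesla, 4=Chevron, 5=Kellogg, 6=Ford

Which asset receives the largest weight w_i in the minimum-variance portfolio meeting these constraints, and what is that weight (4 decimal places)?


Lockheed (0.5538)

u=Σ⁻¹μ = [5.9733  3.2719  1.3023  4.4129  3.1151  2.3992  1.3368]
v=Σ⁻¹𝟙 = [27.9478  27.1098  15.7055  30.4803  17.3678  19.6994  22.2850]
a=μᵀu=3.272991  b=𝟙ᵀu=21.811490  c=𝟙ᵀv=160.595625  D=ac−b²=49.886931
λ₁=(c·0.190−b)/D = (160.595625·0.190−21.811490)/49.886931 = 0.174428
λ₂=(a−b·0.190)/D = (3.272991−21.811490·0.190)/49.886931 = -0.017463
w* = 0.174428·u + -0.017463·v:
  w_0 = 0.174428·5.9733 + -0.017463·27.9478 = 0.5538  (Lockheed)
  w_1 = 0.174428·3.2719 + -0.017463·27.1098 = 0.0973  (Starbucks)
  w_2 = 0.174428·1.3023 + -0.017463·15.7055 = -0.0471  (Nike)
  w_3 = 0.174428·4.4129 + -0.017463·30.4803 = 0.2374  (Tesla)
  w_4 = 0.174428·3.1151 + -0.017463·17.3678 = 0.2401  (Chevron)
  w_5 = 0.174428·2.3992 + -0.017463·19.6994 = 0.0745  (Kellogg)
  w_6 = 0.174428·1.3368 + -0.017463·22.2850 = -0.1560  (Ford)
Σw_i=1.0000  μᵀw=0.1900
σ²=wᵀΣw=λ₁·μ_p+λ₂ = 0.174428·0.190 + -0.017463 = 0.015678 ≈ 0.0157


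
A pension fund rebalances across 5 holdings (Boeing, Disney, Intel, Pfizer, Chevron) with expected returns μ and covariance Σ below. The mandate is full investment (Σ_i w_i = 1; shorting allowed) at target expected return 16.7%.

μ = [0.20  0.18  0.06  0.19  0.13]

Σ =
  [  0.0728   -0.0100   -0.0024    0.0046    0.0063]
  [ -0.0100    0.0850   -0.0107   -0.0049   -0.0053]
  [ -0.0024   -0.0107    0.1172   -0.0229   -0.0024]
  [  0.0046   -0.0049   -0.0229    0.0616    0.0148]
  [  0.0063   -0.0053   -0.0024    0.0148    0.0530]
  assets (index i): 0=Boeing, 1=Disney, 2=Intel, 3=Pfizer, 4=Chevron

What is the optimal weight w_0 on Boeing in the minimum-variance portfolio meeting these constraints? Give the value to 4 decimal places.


u=Σ⁻¹μ = [2.8571  2.9311  1.5134  3.2931  1.5553]
v=Σ⁻¹𝟙 = [14.1585  17.1869  14.2797  18.3887  14.4153]
a=μᵀu=2.017699  b=𝟙ᵀu=12.149949  c=𝟙ᵀv=78.428991  D=ac−b²=10.624796
λ₁=(c·0.167−b)/D = (78.428991·0.167−12.149949)/10.624796 = 0.089196
λ₂=(a−b·0.167)/D = (2.017699−12.149949·0.167)/10.624796 = -0.001068
w* = 0.089196·u + -0.001068·v:
  w_0 = 0.089196·2.8571 + -0.001068·14.1585 = 0.2397  (Boeing)
  w_1 = 0.089196·2.9311 + -0.001068·17.1869 = 0.2431  (Disney)
  w_2 = 0.089196·1.5134 + -0.001068·14.2797 = 0.1197  (Intel)
  w_3 = 0.089196·3.2931 + -0.001068·18.3887 = 0.2741  (Pfizer)
  w_4 = 0.089196·1.5553 + -0.001068·14.4153 = 0.1233  (Chevron)
Σw_i=1.0000  μᵀw=0.1670
σ²=wᵀΣw=λ₁·μ_p+λ₂ = 0.089196·0.167 + -0.001068 = 0.013828 ≈ 0.0138

0.2397


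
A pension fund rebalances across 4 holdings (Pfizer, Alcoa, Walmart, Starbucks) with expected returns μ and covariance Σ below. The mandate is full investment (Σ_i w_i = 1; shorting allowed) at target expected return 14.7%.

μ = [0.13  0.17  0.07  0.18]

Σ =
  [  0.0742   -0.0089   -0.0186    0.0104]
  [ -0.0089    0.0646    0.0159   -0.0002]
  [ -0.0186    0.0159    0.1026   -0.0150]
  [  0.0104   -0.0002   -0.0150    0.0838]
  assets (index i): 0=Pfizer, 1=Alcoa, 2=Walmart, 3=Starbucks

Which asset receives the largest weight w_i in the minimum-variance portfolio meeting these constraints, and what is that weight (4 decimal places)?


Alcoa (0.3266)

p=Σ⁻¹μ = [2.0182  2.6860  0.9347  2.0712]
q=Σ⁻¹𝟙 = [16.6236  14.7960  12.2356  12.0956]
a=μᵀp=1.157231  b=𝟙ᵀp=7.710091  c=𝟙ᵀq=55.750849  D=ac−b²=5.071088
λ₁=(c·0.147−b)/D = (55.750849·0.147−7.710091)/5.071088 = 0.095696
λ₂=(a−b·0.147)/D = (1.157231−7.710091·0.147)/5.071088 = 0.004703
w* = 0.095696·p + 0.004703·q:
  w_0 = 0.095696·2.0182 + 0.004703·16.6236 = 0.2713  (Pfizer)
  w_1 = 0.095696·2.6860 + 0.004703·14.7960 = 0.3266  (Alcoa)
  w_2 = 0.095696·0.9347 + 0.004703·12.2356 = 0.1470  (Walmart)
  w_3 = 0.095696·2.0712 + 0.004703·12.0956 = 0.2551  (Starbucks)
Σw_i=1.0000  μᵀw=0.1470
σ²=wᵀΣw=λ₁·μ_p+λ₂ = 0.095696·0.147 + 0.004703 = 0.018770 ≈ 0.0188


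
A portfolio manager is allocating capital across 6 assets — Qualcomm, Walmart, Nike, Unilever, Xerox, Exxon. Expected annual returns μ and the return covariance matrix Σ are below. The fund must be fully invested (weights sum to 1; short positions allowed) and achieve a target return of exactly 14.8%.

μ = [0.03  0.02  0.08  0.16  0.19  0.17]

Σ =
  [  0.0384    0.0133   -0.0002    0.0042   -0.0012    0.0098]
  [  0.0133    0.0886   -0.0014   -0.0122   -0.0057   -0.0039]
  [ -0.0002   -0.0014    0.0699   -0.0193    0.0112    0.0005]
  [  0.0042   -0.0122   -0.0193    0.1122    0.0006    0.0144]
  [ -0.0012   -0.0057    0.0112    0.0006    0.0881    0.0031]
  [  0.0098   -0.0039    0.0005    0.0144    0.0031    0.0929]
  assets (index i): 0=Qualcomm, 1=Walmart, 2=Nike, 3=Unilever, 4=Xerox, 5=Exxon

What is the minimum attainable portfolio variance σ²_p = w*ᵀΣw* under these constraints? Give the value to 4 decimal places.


g=Σ⁻¹μ = [0.0713  0.6360  1.2432  1.4976  1.9762  1.5443]
h=Σ⁻¹𝟙 = [19.5823  11.0914  16.0253  11.1891  9.9749  7.0107]
a=μᵀg=0.991943  b=𝟙ᵀg=6.968629  c=𝟙ᵀh=74.873718  D=ac−b²=25.708663
λ₁=(c·0.148−b)/D = (74.873718·0.148−6.968629)/25.708663 = 0.159973
λ₂=(a−b·0.148)/D = (0.991943−6.968629·0.148)/25.708663 = -0.001533
w* = 0.159973·g + -0.001533·h:
  w_0 = 0.159973·0.0713 + -0.001533·19.5823 = -0.0186  (Qualcomm)
  w_1 = 0.159973·0.6360 + -0.001533·11.0914 = 0.0847  (Walmart)
  w_2 = 0.159973·1.2432 + -0.001533·16.0253 = 0.1743  (Nike)
  w_3 = 0.159973·1.4976 + -0.001533·11.1891 = 0.2224  (Unilever)
  w_4 = 0.159973·1.9762 + -0.001533·9.9749 = 0.3008  (Xerox)
  w_5 = 0.159973·1.5443 + -0.001533·7.0107 = 0.2363  (Exxon)
Σw_i=1.0000  μᵀw=0.1480
σ²=wᵀΣw=λ₁·μ_p+λ₂ = 0.159973·0.148 + -0.001533 = 0.022143 ≈ 0.0221

0.0221


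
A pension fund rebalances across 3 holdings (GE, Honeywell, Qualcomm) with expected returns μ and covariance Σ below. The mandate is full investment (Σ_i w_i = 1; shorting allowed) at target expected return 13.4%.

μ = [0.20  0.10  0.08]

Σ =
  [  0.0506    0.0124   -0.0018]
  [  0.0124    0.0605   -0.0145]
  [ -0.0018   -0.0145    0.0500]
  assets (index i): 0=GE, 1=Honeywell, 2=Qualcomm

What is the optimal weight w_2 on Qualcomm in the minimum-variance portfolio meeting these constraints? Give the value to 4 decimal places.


0.3472

u=Σ⁻¹μ = [3.6829  1.4114  2.1419]
v=Σ⁻¹𝟙 = [15.9032  19.5595  26.2448]
a=μᵀu=1.049068  b=𝟙ᵀu=7.236174  c=𝟙ᵀv=61.707479  D=ac−b²=12.373140
λ₁=(c·0.134−b)/D = (61.707479·0.134−7.236174)/12.373140 = 0.083457
λ₂=(a−b·0.134)/D = (1.049068−7.236174·0.134)/12.373140 = 0.006419
w* = 0.083457·u + 0.006419·v:
  w_0 = 0.083457·3.6829 + 0.006419·15.9032 = 0.4094  (GE)
  w_1 = 0.083457·1.4114 + 0.006419·19.5595 = 0.2433  (Honeywell)
  w_2 = 0.083457·2.1419 + 0.006419·26.2448 = 0.3472  (Qualcomm)
Σw_i=1.0000  μᵀw=0.1340
σ²=wᵀΣw=λ₁·μ_p+λ₂ = 0.083457·0.134 + 0.006419 = 0.017602 ≈ 0.0176


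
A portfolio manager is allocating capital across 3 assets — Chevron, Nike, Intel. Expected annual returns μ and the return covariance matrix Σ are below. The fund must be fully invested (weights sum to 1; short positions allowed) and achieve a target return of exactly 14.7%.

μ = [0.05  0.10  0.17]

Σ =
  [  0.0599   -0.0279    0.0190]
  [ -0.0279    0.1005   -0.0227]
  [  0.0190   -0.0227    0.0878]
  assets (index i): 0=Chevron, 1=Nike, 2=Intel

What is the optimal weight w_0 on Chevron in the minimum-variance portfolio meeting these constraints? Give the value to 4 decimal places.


u=Σ⁻¹μ = [0.9597  1.7543  2.1821]
v=Σ⁻¹𝟙 = [21.6978  18.5703  11.4953]
a=μᵀu=0.594375  b=𝟙ᵀu=4.896118  c=𝟙ᵀv=51.763396  D=ac−b²=6.794879
λ₁=(c·0.147−b)/D = (51.763396·0.147−4.896118)/6.794879 = 0.399286
λ₂=(a−b·0.147)/D = (0.594375−4.896118·0.147)/6.794879 = -0.018448
w* = 0.399286·u + -0.018448·v:
  w_0 = 0.399286·0.9597 + -0.018448·21.6978 = -0.0171  (Chevron)
  w_1 = 0.399286·1.7543 + -0.018448·18.5703 = 0.3579  (Nike)
  w_2 = 0.399286·2.1821 + -0.018448·11.4953 = 0.6592  (Intel)
Σw_i=1.0000  μᵀw=0.1470
σ²=wᵀΣw=λ₁·μ_p+λ₂ = 0.399286·0.147 + -0.018448 = 0.040247 ≈ 0.0402

-0.0171


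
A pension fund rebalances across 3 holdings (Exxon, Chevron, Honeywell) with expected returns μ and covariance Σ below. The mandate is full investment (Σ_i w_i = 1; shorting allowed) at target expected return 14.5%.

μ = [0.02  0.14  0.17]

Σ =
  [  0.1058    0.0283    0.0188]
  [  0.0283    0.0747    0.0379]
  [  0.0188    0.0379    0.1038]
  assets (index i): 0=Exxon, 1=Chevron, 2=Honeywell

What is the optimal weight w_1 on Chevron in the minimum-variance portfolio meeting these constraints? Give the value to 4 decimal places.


u=Σ⁻¹μ = [-0.4031  1.4224  1.1914]
v=Σ⁻¹𝟙 = [6.2763  8.2209  5.4955]
a=μᵀu=0.393617  b=𝟙ᵀu=2.210687  c=𝟙ᵀv=19.992707  D=ac−b²=2.982323
λ₁=(c·0.145−b)/D = (19.992707·0.145−2.210687)/2.982323 = 0.230778
λ₂=(a−b·0.145)/D = (0.393617−2.210687·0.145)/2.982323 = 0.024500
w* = 0.230778·u + 0.024500·v:
  w_0 = 0.230778·-0.4031 + 0.024500·6.2763 = 0.0607  (Exxon)
  w_1 = 0.230778·1.4224 + 0.024500·8.2209 = 0.5297  (Chevron)
  w_2 = 0.230778·1.1914 + 0.024500·5.4955 = 0.4096  (Honeywell)
Σw_i=1.0000  μᵀw=0.1450
σ²=wᵀΣw=λ₁·μ_p+λ₂ = 0.230778·0.145 + 0.024500 = 0.057963 ≈ 0.0580

0.5297


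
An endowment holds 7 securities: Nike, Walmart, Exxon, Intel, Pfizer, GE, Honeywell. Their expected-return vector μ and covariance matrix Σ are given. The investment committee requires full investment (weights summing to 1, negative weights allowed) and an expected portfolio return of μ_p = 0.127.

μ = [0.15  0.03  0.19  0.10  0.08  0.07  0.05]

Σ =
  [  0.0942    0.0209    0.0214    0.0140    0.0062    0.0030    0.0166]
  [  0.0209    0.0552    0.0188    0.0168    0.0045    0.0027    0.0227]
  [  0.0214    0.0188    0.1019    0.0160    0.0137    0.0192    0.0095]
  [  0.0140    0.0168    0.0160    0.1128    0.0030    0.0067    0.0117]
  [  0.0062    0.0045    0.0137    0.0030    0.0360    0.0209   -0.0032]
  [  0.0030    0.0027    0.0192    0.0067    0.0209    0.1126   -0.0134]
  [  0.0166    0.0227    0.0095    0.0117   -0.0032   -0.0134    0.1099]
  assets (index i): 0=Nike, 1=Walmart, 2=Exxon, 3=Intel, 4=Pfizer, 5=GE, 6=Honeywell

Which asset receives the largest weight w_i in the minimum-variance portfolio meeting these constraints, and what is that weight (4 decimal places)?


Pfizer (0.3682)

u=Σ⁻¹μ = [1.2101  -0.8326  1.4246  0.5804  1.5028  0.0904  0.3140]
v=Σ⁻¹𝟙 = [4.5176  9.2937  1.7890  5.0641  22.7176  4.5501  7.0197]
a=μᵀu=0.627492  b=𝟙ᵀu=4.289660  c=𝟙ᵀv=54.951725  D=ac−b²=16.080567
λ₁=(c·0.127−b)/D = (54.951725·0.127−4.289660)/16.080567 = 0.167234
λ₂=(a−b·0.127)/D = (0.627492−4.289660·0.127)/16.080567 = 0.005143
w* = 0.167234·u + 0.005143·v:
  w_0 = 0.167234·1.2101 + 0.005143·4.5176 = 0.2256  (Nike)
  w_1 = 0.167234·-0.8326 + 0.005143·9.2937 = -0.0914  (Walmart)
  w_2 = 0.167234·1.4246 + 0.005143·1.7890 = 0.2474  (Exxon)
  w_3 = 0.167234·0.5804 + 0.005143·5.0641 = 0.1231  (Intel)
  w_4 = 0.167234·1.5028 + 0.005143·22.7176 = 0.3682  (Pfizer)
  w_5 = 0.167234·0.0904 + 0.005143·4.5501 = 0.0385  (GE)
  w_6 = 0.167234·0.3140 + 0.005143·7.0197 = 0.0886  (Honeywell)
Σw_i=1.0000  μᵀw=0.1270
σ²=wᵀΣw=λ₁·μ_p+λ₂ = 0.167234·0.127 + 0.005143 = 0.026382 ≈ 0.0264
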